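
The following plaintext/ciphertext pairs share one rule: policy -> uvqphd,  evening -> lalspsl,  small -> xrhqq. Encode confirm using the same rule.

hvskpwr

The rule splits by letter class: vowels +7, consonants +5.
On confirm: c(cons)+5=h, o(vowel)+7=v, n(cons)+5=s, f(cons)+5=k, i(vowel)+7=p, r(cons)+5=w, m(cons)+5=r.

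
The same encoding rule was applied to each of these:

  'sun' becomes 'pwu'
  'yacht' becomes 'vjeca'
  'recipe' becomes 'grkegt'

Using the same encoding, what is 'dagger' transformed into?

The output letters match the input read backwards, each shifted +2: sun reversed is nus. Two steps: reverse the string, then apply a Caesar shift of +2.
For dagger: reverse → reggad; then shift: r+2=t, e+2=g, g+2=i, g+2=i, a+2=c, d+2=f.

tgiicf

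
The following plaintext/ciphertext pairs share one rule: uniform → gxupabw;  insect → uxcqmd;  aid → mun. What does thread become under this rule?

drbqmn

The shift depends on letter class: consonant n→x is +10, but vowel u→g is +12. Two shifts are in play — +12 for a/e/i/o/u, +10 for every other letter.
Applying it to thread: t(cons)+10=d, h(cons)+10=r, r(cons)+10=b, e(vowel)+12=q, a(vowel)+12=m, d(cons)+10=n.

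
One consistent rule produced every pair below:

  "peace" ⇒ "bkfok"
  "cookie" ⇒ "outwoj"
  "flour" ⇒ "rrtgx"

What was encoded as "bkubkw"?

The shifts repeat in a cycle of length 3: positions 0,1,… shift by +12, +6, +5, then the pattern repeats.
Reversing it on bkubkw: b−12=p, k−6=e, u−5=p, b−12=p, k−6=e, w−5=r.

pepper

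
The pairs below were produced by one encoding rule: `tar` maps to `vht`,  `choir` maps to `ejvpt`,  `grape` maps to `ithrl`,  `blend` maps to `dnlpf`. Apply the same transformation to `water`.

Vowels shift forward by 7 and consonants shift forward by 2.
For water: w(cons)+2=y, a(vowel)+7=h, t(cons)+2=v, e(vowel)+7=l, r(cons)+2=t.

yhvlt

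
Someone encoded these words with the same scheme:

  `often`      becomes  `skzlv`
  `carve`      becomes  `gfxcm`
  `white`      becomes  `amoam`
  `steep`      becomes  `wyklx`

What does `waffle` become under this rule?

In often: o→s is +4, f→k is +5, t→z is +6, e→l is +7 — the shift increases by 1 each position. Each letter shifts forward by (position + 4), i.e. 4, 5, 6, … — the shift grows by one for each successive letter.
Applying it to waffle: w+4=a, a+5=f, f+6=l, f+7=m, l+8=t, e+9=n.

aflmtn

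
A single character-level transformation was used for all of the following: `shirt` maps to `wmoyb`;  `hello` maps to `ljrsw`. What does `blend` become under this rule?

fqkul

In shirt: s→w is +4, h→m is +5, i→o is +6, r→y is +7 — the shift increases by 1 each position. Each letter shifts forward by (position + 4), i.e. 4, 5, 6, … — the shift grows by one for each successive letter.
Applying it to blend: b+4=f, l+5=q, e+6=k, n+7=u, d+8=l.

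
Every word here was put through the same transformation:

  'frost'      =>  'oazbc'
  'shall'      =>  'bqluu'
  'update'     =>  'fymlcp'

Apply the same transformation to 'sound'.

bzfwm

The shift depends on letter class: consonant f→o is +9, but vowel o→z is +11. The rule splits by letter class: vowels +11, consonants +9.
On sound: s(cons)+9=b, o(vowel)+11=z, u(vowel)+11=f, n(cons)+9=w, d(cons)+9=m.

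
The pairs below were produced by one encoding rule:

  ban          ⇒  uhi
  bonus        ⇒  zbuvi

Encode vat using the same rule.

The word is reversed, then every letter is shifted forward by 7.
For vat: reverse → tav; then shift: t+7=a, a+7=h, v+7=c.

ahc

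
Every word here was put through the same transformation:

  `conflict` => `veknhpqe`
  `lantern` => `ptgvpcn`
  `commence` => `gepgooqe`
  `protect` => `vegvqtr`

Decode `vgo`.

The output letters match the input read backwards, each shifted +2: conflict reversed is tcilfnoc. Two steps: reverse the string, then apply a Caesar shift of +2.
Reversing it on vgo: shift back: v−2=t, g−2=e, o−2=m → tem; then reverse → met.

met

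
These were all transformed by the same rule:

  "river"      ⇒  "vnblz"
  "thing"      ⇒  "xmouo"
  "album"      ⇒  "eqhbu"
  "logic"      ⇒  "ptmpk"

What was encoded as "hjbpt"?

devil

In river: r→v is +4, i→n is +5, v→b is +6, e→l is +7 — the shift increases by 1 each position. Each letter shifts forward by (position + 4), i.e. 4, 5, 6, … — the shift grows by one for each successive letter.
Decoding hjbpt: h−4=d, j−5=e, b−6=v, p−7=i, t−8=l.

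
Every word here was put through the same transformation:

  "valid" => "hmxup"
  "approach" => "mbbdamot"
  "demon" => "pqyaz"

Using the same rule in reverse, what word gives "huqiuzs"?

Every letter moves 12 places later in the alphabet, wrapping around z→a.
Reversing it on huqiuzs: h−12=v, u−12=i, q−12=e, i−12=w, u−12=i, z−12=n, s−12=g.

viewing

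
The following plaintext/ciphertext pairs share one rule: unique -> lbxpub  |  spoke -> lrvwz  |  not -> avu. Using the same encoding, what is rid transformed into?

The output letters match the input read backwards, each shifted +7: unique reversed is euqinu. Two steps: reverse the string, then apply a Caesar shift of +7.
For rid: reverse → dir; then shift: d+7=k, i+7=p, r+7=y.

kpy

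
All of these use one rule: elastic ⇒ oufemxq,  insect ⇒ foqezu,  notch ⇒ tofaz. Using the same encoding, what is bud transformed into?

pgn

The output letters match the input read backwards, each shifted +12: elastic reversed is citsale. The word is reversed, then every letter is shifted forward by 12.
For bud: reverse → dub; then shift: d+12=p, u+12=g, b+12=n.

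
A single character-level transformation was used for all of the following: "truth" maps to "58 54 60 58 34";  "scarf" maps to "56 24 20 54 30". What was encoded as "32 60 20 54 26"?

guard

The formula is n = 2×(alphabet index, a=1) + 18.
Decoding 32 60 20 54 26: 32→(32−18)÷2=7=g, 60→(60−18)÷2=21=u, 20→(20−18)÷2=1=a, 54→(54−18)÷2=18=r, 26→(26−18)÷2=4=d.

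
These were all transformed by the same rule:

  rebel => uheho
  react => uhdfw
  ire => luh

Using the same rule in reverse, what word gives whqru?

tenor

Compare letters: r→u is +3, e→h is +3, b→e is +3 — a constant shift. Every letter moves 3 places later in the alphabet, wrapping around z→a.
Reversing it on whqru: w−3=t, h−3=e, q−3=n, r−3=o, u−3=r.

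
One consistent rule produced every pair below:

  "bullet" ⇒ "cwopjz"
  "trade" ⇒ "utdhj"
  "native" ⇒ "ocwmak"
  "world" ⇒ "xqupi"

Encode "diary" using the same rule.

ekdvd

In bullet: b→c is +1, u→w is +2, l→o is +3, l→p is +4 — the shift increases by 1 each position. Letter i (0-indexed) is shifted by i+1, so successive shifts are 1, 2, 3, ….
For diary: d+1=e, i+2=k, a+3=d, r+4=v, y+5=d.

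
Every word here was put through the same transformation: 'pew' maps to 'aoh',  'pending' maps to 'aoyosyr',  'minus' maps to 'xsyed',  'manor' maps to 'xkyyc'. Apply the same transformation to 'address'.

The shift depends on letter class: consonant p→a is +11, but vowel e→o is +10. Two shifts are in play — +10 for a/e/i/o/u, +11 for every other letter.
Applying it to address: a(vowel)+10=k, d(cons)+11=o, d(cons)+11=o, r(cons)+11=c, e(vowel)+10=o, s(cons)+11=d, s(cons)+11=d.

koocodd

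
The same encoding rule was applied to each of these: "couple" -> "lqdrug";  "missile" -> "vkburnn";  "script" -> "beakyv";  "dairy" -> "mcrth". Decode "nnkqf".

Shifts by position in couple: pos 0: c→l (+9), pos 1: o→q (+2), pos 2: u→d (+9), pos 3: p→r (+2) — repeating every 2. A repeating key of period 2 is used — shifts +9, +2 over and over.
Undoing it on nnkqf: n−9=e, n−2=l, k−9=b, q−2=o, f−9=w.

elbow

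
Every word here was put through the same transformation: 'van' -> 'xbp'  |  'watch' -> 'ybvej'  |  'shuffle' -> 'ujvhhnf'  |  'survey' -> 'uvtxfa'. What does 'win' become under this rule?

The shift depends on letter class: consonant v→x is +2, but vowel a→b is +1. Two shifts are in play — +1 for a/e/i/o/u, +2 for every other letter.
On win: w(cons)+2=y, i(vowel)+1=j, n(cons)+2=p.

yjp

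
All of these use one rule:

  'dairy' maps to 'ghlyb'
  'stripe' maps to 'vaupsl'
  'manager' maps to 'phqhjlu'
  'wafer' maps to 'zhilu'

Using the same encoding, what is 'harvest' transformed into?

khuchzw

Shifts by position in dairy: pos 0: d→g (+3), pos 1: a→h (+7), pos 2: i→l (+3), pos 3: r→y (+7) — repeating every 2. It's a Vigenère-style cipher with numeric key [3,7]: position i shifts by key[i mod 2].
For harvest: h+3=k, a+7=h, r+3=u, v+7=c, e+3=h, s+7=z, t+3=w.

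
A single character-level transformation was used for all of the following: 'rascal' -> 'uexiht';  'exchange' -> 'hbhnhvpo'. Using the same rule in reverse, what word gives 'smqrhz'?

pillar

In rascal: r→u is +3, a→e is +4, s→x is +5, c→i is +6 — the shift increases by 1 each position. Each letter shifts forward by (position + 3), i.e. 3, 4, 5, … — the shift grows by one for each successive letter.
Undoing it on smqrhz: s−3=p, m−4=i, q−5=l, r−6=l, h−7=a, z−8=r.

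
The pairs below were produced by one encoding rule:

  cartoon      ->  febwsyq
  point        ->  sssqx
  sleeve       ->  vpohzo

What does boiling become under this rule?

Shifts by position in cartoon: pos 0: c→f (+3), pos 1: a→e (+4), pos 2: r→b (+10), pos 3: t→w (+3), pos 4: o→s (+4), pos 5: o→y (+10) — repeating every 3. The shifts repeat in a cycle of length 3: positions 0,1,… shift by +3, +4, +10, then the pattern repeats.
On boiling: b+3=e, o+4=s, i+10=s, l+3=o, i+4=m, n+10=x, g+3=j.

essomxj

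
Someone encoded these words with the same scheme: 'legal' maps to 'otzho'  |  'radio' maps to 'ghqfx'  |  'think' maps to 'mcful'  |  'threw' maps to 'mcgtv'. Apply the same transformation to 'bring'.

l(11)→o(14) and e(4)→t(19) fit y≡3x+7 (mod 26); the inverse of 3 mod 26 is 9. This is an affine cipher: with a=0,…,z=25, each position x becomes (3x+7) mod 26.
Applying it to bring: b(1)→3·1+7≡10=k; r(17)→3·17+7≡6=g; i(8)→3·8+7≡5=f; n(13)→3·13+7≡20=u; g(6)→3·6+7≡25=z (all mod 26).

kgfuz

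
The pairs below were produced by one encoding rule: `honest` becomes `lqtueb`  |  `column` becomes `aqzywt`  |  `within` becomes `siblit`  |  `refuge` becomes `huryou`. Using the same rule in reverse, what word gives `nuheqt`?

person

h(7)→l(11) and o(14)→q(16) fit y≡23x+6 (mod 26); the inverse of 23 mod 26 is 17. Treating letters as 0–25, the rule is x ↦ 23x + 6 (mod 26).
Undoing it on nuheqt: n(13)→17·(13−6)≡15=p; u(20)→17·(20−6)≡4=e; h(7)→17·(7−6)≡17=r; e(4)→17·(4−6)≡18=s; q(16)→17·(16−6)≡14=o; t(19)→17·(19−6)≡13=n (all mod 26).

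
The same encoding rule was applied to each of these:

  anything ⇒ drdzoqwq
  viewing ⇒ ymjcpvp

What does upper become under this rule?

xtuky

In anything: a→d is +3, n→r is +4, y→d is +5, t→z is +6 — the shift increases by 1 each position. Letter i (0-indexed) is shifted by i+3, so successive shifts are 3, 4, 5, ….
Applying it to upper: u+3=x, p+4=t, p+5=u, e+6=k, r+7=y.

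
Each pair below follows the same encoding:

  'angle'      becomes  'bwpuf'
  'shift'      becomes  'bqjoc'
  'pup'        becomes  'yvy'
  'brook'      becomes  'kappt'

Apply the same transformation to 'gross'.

The shift depends on letter class: consonant n→w is +9, but vowel a→b is +1. The rule splits by letter class: vowels +1, consonants +9.
On gross: g(cons)+9=p, r(cons)+9=a, o(vowel)+1=p, s(cons)+9=b, s(cons)+9=b.

papbb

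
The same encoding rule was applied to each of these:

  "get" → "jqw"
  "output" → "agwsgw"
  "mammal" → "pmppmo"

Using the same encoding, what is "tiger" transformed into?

The shift depends on letter class: consonant g→j is +3, but vowel e→q is +12. The rule splits by letter class: vowels +12, consonants +3.
On tiger: t(cons)+3=w, i(vowel)+12=u, g(cons)+3=j, e(vowel)+12=q, r(cons)+3=u.

wujqu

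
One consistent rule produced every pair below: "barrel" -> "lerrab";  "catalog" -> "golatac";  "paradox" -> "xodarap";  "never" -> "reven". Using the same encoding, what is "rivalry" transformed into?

The output letters match the input read backwards: barrel reversed is lerrab. It's just the letters in reverse order.
On rivalry: reverse → yrlavir.

yrlavir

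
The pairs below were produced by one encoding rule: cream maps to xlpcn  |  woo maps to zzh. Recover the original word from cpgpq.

The output letters match the input read backwards, each shifted +11: cream reversed is maerc. Two steps: reverse the string, then apply a Caesar shift of +11.
Decoding cpgpq: shift back: c−11=r, p−11=e, g−11=v, p−11=e, q−11=f → revef; then reverse → fever.

fever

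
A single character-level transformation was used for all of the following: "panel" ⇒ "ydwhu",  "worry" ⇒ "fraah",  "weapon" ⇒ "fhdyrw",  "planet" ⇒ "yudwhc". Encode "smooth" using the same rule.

bvrrcq

The shift depends on letter class: consonant p→y is +9, but vowel a→d is +3. Vowels shift forward by 3 and consonants shift forward by 9.
For smooth: s(cons)+9=b, m(cons)+9=v, o(vowel)+3=r, o(vowel)+3=r, t(cons)+9=c, h(cons)+9=q.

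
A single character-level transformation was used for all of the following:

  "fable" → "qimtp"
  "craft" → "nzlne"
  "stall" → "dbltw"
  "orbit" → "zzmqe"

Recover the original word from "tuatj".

imply

Shifts by position in fable: pos 0: f→q (+11), pos 1: a→i (+8), pos 2: b→m (+11), pos 3: l→t (+8) — repeating every 2. It's a Vigenère-style cipher with numeric key [11,8]: position i shifts by key[i mod 2].
Decoding tuatj: t−11=i, u−8=m, a−11=p, t−8=l, j−11=y.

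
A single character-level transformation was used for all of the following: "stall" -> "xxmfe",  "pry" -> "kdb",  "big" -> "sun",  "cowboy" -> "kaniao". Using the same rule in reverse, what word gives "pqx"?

The output letters match the input read backwards, each shifted +12: stall reversed is llats. The word is reversed, then every letter is shifted forward by 12.
Decoding pqx: shift back: p−12=d, q−12=e, x−12=l → del; then reverse → led.

led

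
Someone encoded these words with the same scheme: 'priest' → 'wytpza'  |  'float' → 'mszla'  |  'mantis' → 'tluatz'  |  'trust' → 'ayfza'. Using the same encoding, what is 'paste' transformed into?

The shift depends on letter class: consonant p→w is +7, but vowel i→t is +11. Vowels shift forward by 11 and consonants shift forward by 7.
On paste: p(cons)+7=w, a(vowel)+11=l, s(cons)+7=z, t(cons)+7=a, e(vowel)+11=p.

wlzap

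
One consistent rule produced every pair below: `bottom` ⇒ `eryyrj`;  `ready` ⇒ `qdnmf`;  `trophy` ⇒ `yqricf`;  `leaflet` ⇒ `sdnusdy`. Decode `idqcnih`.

perhaps

Each letter's alphabet position (a=0..z=25) is mapped through 17·x+13 mod 26 — an affine cipher.
Undoing it on idqcnih: i(8)→23·(8−13)≡15=p; d(3)→23·(3−13)≡4=e; q(16)→23·(16−13)≡17=r; c(2)→23·(2−13)≡7=h; n(13)→23·(13−13)≡0=a; i(8)→23·(8−13)≡15=p; h(7)→23·(7−13)≡18=s (all mod 26).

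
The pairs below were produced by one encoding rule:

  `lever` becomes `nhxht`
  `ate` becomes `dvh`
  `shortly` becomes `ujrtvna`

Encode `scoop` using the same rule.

The shift depends on letter class: consonant l→n is +2, but vowel e→h is +3. Two shifts are in play — +3 for a/e/i/o/u, +2 for every other letter.
On scoop: s(cons)+2=u, c(cons)+2=e, o(vowel)+3=r, o(vowel)+3=r, p(cons)+2=r.

uerrr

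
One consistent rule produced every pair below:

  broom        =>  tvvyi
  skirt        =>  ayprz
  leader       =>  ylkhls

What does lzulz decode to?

The output letters match the input read backwards, each shifted +7: broom reversed is moorb. Read the word backwards and shift each letter +7.
Decoding lzulz: shift back: l−7=e, z−7=s, u−7=n, l−7=e, z−7=s → esnes; then reverse → sense.

sense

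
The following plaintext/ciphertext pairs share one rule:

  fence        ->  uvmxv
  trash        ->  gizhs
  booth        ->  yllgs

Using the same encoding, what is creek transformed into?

xivvp

Each pair mirrors across the alphabet (f↔u, e↔v, n↔m): positions sum to 25. Each letter is replaced by its mirror in the alphabet: a↔z, b↔y, c↔x, and so on (the Atbash cipher).
Applying it to creek: c↔x, r↔i, e↔v, e↔v, k↔p.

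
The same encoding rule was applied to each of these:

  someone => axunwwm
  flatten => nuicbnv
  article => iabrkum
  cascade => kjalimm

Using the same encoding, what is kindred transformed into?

srvmznl

Shifts by position in someone: pos 0: s→a (+8), pos 1: o→x (+9), pos 2: m→u (+8), pos 3: e→n (+9) — repeating every 2. It's a Vigenère-style cipher with numeric key [8,9]: position i shifts by key[i mod 2].
Applying it to kindred: k+8=s, i+9=r, n+8=v, d+9=m, r+8=z, e+9=n, d+8=l.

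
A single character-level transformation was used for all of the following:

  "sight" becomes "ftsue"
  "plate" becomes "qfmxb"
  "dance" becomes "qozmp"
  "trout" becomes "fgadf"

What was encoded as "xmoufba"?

optical

The word is reversed, then every letter is shifted forward by 12.
Reversing it on xmoufba: shift back: x−12=l, m−12=a, o−12=c, u−12=i, f−12=t, b−12=p, a−12=o → lacitpo; then reverse → optical.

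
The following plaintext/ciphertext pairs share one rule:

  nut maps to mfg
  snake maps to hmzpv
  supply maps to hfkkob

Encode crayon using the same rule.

Letters are reflected about the middle of the alphabet (position → 25−position): Atbash.
For crayon: c↔x, r↔i, a↔z, y↔b, o↔l, n↔m.

xizblm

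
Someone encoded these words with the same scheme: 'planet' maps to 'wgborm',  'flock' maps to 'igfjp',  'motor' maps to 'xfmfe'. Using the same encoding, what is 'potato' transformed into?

wfmbmf

p(15)→w(22) and l(11)→g(6) fit y≡17x+1 (mod 26); the inverse of 17 mod 26 is 23. Each letter's alphabet position (a=0..z=25) is mapped through 17·x+1 mod 26 — an affine cipher.
On potato: p(15)→17·15+1≡22=w; o(14)→17·14+1≡5=f; t(19)→17·19+1≡12=m; a(0)→17·0+1≡1=b; t(19)→17·19+1≡12=m; o(14)→17·14+1≡5=f (all mod 26).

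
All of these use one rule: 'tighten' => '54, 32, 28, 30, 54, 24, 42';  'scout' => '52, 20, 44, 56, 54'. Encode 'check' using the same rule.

20, 30, 24, 20, 36

t(#20)→54 and i(#9)→32: differences scale by 2, so n = 2·pos + 14. The formula is n = 2×(alphabet index, a=1) + 14.
On check: c=3→20, h=8→30, e=5→24, c=3→20, k=11→36.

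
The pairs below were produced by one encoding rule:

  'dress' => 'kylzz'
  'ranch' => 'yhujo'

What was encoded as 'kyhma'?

Compare letters: d→k is +7, r→y is +7, e→l is +7 — a constant shift. Every letter moves 7 places later in the alphabet, wrapping around z→a.
Reversing it on kyhma: k−7=d, y−7=r, h−7=a, m−7=f, a−7=t.

draft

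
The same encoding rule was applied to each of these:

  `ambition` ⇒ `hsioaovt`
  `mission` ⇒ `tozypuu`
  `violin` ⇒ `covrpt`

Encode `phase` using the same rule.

Shifts by position in ambition: pos 0: a→h (+7), pos 1: m→s (+6), pos 2: b→i (+7), pos 3: i→o (+6) — repeating every 2. The shifts repeat in a cycle of length 2: positions 0,1,… shift by +7, +6, then the pattern repeats.
For phase: p+7=w, h+6=n, a+7=h, s+6=y, e+7=l.

wnhyl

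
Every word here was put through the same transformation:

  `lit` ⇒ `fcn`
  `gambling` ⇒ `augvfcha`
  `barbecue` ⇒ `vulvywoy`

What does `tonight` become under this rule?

nihcabn

Each letter is shifted forward by 20 in the alphabet (a Caesar shift of +20).
Applying it to tonight: t+20=n, o+20=i, n+20=h, i+20=c, g+20=a, h+20=b, t+20=n.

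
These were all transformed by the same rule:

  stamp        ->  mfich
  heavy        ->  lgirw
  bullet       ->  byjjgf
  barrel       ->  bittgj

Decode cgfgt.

s(18)→m(12) and t(19)→f(5) fit y≡19x+8 (mod 26); the inverse of 19 mod 26 is 11. Each letter's alphabet position (a=0..z=25) is mapped through 19·x+8 mod 26 — an affine cipher.
Reversing it on cgfgt: c(2)→11·(2−8)≡12=m; g(6)→11·(6−8)≡4=e; f(5)→11·(5−8)≡19=t; g(6)→11·(6−8)≡4=e; t(19)→11·(19−8)≡17=r (all mod 26).

meter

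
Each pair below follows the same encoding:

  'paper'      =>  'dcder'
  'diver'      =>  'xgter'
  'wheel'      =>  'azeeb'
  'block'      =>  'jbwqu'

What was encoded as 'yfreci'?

p(15)→d(3) and a(0)→c(2) fit y≡7x+2 (mod 26); the inverse of 7 mod 26 is 15. Treating letters as 0–25, the rule is x ↦ 7x + 2 (mod 26).
Reversing it on yfreci: y(24)→15·(24−2)≡18=s; f(5)→15·(5−2)≡19=t; r(17)→15·(17−2)≡17=r; e(4)→15·(4−2)≡4=e; c(2)→15·(2−2)≡0=a; i(8)→15·(8−2)≡12=m (all mod 26).

stream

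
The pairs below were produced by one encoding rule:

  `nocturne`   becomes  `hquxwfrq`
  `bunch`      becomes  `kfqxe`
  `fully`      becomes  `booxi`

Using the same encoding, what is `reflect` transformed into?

The output letters match the input read backwards, each shifted +3: nocturne reversed is enrutcon. The word is reversed, then every letter is shifted forward by 3.
Applying it to reflect: reverse → tcelfer; then shift: t+3=w, c+3=f, e+3=h, l+3=o, f+3=i, e+3=h, r+3=u.

wfhoihu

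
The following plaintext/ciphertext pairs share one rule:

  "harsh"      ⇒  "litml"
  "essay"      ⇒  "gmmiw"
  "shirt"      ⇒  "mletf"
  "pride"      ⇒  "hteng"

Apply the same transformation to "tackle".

fiuqjg

Treating letters as 0–25, the rule is x ↦ 19x + 8 (mod 26).
Applying it to tackle: t(19)→19·19+8≡5=f; a(0)→19·0+8≡8=i; c(2)→19·2+8≡20=u; k(10)→19·10+8≡16=q; l(11)→19·11+8≡9=j; e(4)→19·4+8≡6=g (all mod 26).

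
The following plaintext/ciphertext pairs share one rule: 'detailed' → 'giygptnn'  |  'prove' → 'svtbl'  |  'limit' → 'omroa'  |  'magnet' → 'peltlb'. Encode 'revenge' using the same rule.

uiakuon

In detailed: d→g is +3, e→i is +4, t→y is +5, a→g is +6 — the shift increases by 1 each position. Each letter shifts forward by (position + 3), i.e. 3, 4, 5, … — the shift grows by one for each successive letter.
On revenge: r+3=u, e+4=i, v+5=a, e+6=k, n+7=u, g+8=o, e+9=n.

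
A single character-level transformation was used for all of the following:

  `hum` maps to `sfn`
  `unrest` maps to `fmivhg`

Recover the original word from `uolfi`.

flour

Each pair mirrors across the alphabet (h↔s, u↔f, m↔n): positions sum to 25. This is the alphabet-reversal cipher (Atbash): a becomes z, b becomes y, etc.
Undoing it on uolfi: u↔f, o↔l, l↔o, f↔u, i↔r.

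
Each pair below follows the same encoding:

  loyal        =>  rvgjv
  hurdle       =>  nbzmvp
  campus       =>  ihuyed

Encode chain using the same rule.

ioirx

In loyal: l→r is +6, o→v is +7, y→g is +8, a→j is +9 — the shift increases by 1 each position. The shift increases by 1 at each position, starting from +6: 6, 7, 8, ….
For chain: c+6=i, h+7=o, a+8=i, i+9=r, n+10=x.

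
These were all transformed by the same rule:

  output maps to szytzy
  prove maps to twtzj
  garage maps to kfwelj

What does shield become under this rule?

wmniqi

Shifts by position in output: pos 0: o→s (+4), pos 1: u→z (+5), pos 2: t→y (+5), pos 3: p→t (+4), pos 4: u→z (+5), pos 5: t→y (+5) — repeating every 3. It's a Vigenère-style cipher with numeric key [4,5,5]: position i shifts by key[i mod 3].
On shield: s+4=w, h+5=m, i+5=n, e+4=i, l+5=q, d+5=i.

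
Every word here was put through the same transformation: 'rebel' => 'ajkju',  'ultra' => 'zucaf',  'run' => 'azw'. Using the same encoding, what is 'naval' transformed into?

wfefu

The shift depends on letter class: consonant r→a is +9, but vowel e→j is +5. Vowels shift forward by 5 and consonants shift forward by 9.
For naval: n(cons)+9=w, a(vowel)+5=f, v(cons)+9=e, a(vowel)+5=f, l(cons)+9=u.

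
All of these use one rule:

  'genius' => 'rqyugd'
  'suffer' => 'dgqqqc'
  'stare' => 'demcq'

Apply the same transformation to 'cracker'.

ncmnvqc

The shift depends on letter class: consonant g→r is +11, but vowel e→q is +12. The rule splits by letter class: vowels +12, consonants +11.
For cracker: c(cons)+11=n, r(cons)+11=c, a(vowel)+12=m, c(cons)+11=n, k(cons)+11=v, e(vowel)+12=q, r(cons)+11=c.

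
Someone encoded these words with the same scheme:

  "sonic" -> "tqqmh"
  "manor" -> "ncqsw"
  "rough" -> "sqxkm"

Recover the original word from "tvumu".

In sonic: s→t is +1, o→q is +2, n→q is +3, i→m is +4 — the shift increases by 1 each position. The shift increases by 1 at each position, starting from +1: 1, 2, 3, ….
Decoding tvumu: t−1=s, v−2=t, u−3=r, m−4=i, u−5=p.

strip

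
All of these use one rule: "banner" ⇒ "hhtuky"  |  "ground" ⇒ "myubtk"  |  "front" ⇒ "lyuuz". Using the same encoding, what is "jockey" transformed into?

Shifts by position in banner: pos 0: b→h (+6), pos 1: a→h (+7), pos 2: n→t (+6), pos 3: n→u (+7) — repeating every 2. A repeating key of period 2 is used — shifts +6, +7 over and over.
Applying it to jockey: j+6=p, o+7=v, c+6=i, k+7=r, e+6=k, y+7=f.

pvirkf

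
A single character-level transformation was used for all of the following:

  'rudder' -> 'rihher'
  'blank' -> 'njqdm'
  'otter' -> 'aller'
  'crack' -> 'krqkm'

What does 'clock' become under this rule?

kjakm

r(17)→r(17) and u(20)→i(8) fit y≡23x+16 (mod 26); the inverse of 23 mod 26 is 17. This is an affine cipher: with a=0,…,z=25, each position x becomes (23x+16) mod 26.
On clock: c(2)→23·2+16≡10=k; l(11)→23·11+16≡9=j; o(14)→23·14+16≡0=a; c(2)→23·2+16≡10=k; k(10)→23·10+16≡12=m (all mod 26).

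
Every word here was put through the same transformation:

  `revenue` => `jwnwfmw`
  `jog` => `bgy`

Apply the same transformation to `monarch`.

egfsjuz

Compare letters: r→j is +18, e→w is +18, v→n is +18 — a constant shift. Each letter is shifted forward by 18 in the alphabet (a Caesar shift of +18).
On monarch: m+18=e, o+18=g, n+18=f, a+18=s, r+18=j, c+18=u, h+18=z.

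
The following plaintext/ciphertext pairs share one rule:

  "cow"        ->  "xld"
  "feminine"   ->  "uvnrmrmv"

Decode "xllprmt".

Each pair mirrors across the alphabet (c↔x, o↔l, w↔d): positions sum to 25. Letters are reflected about the middle of the alphabet (position → 25−position): Atbash.
Reversing it on xllprmt: x↔c, l↔o, l↔o, p↔k, r↔i, m↔n, t↔g.

cooking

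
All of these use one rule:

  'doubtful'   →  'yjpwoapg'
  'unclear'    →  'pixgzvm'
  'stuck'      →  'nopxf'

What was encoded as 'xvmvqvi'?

caravan

Compare letters: d→y is +21, o→j is +21, u→p is +21 — a constant shift. Every letter moves 21 places later in the alphabet, wrapping around z→a.
Reversing it on xvmvqvi: x−21=c, v−21=a, m−21=r, v−21=a, q−21=v, v−21=a, i−21=n.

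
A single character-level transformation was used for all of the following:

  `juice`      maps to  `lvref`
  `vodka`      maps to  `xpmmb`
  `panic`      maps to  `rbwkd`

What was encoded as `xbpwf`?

vague

A repeating key of period 3 is used — shifts +2, +1, +9 over and over.
Decoding xbpwf: x−2=v, b−1=a, p−9=g, w−2=u, f−1=e.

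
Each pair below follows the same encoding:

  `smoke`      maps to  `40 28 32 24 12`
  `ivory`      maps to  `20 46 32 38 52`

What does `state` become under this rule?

s(#19)→40 and m(#13)→28: differences scale by 2, so n = 2·pos + 2. Each letter becomes 2×(its alphabet position, a=1..z=26) + 2.
On state: s=19→40, t=20→42, a=1→4, t=20→42, e=5→12.

40 42 4 42 12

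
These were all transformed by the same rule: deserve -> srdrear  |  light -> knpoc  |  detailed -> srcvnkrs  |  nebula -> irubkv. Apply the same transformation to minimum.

jninjbj

This is an affine cipher: with a=0,…,z=25, each position x becomes (25x+21) mod 26.
On minimum: m(12)→25·12+21≡9=j; i(8)→25·8+21≡13=n; n(13)→25·13+21≡8=i; i(8)→25·8+21≡13=n; m(12)→25·12+21≡9=j; u(20)→25·20+21≡1=b; m(12)→25·12+21≡9=j (all mod 26).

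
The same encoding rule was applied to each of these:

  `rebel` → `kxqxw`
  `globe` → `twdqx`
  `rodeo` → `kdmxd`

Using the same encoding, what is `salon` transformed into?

vfwds

r(17)→k(10) and e(4)→x(23) fit y≡11x+5 (mod 26); the inverse of 11 mod 26 is 19. This is an affine cipher: with a=0,…,z=25, each position x becomes (11x+5) mod 26.
On salon: s(18)→11·18+5≡21=v; a(0)→11·0+5≡5=f; l(11)→11·11+5≡22=w; o(14)→11·14+5≡3=d; n(13)→11·13+5≡18=s (all mod 26).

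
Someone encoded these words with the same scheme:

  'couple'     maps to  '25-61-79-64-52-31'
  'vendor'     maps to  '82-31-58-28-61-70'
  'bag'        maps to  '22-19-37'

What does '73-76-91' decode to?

c(#3)→25 and o(#15)→61: differences scale by 3, so n = 3·pos + 16. Each letter becomes 3×(its alphabet position, a=1..z=26) + 16.
Reversing it on 73-76-91: 73→(73−16)÷3=19=s, 76→(76−16)÷3=20=t, 91→(91−16)÷3=25=y.

sty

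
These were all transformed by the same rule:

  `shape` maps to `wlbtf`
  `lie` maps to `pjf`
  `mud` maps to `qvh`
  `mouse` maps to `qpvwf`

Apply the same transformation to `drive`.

The shift depends on letter class: consonant s→w is +4, but vowel a→b is +1. Vowels shift forward by 1 and consonants shift forward by 4.
On drive: d(cons)+4=h, r(cons)+4=v, i(vowel)+1=j, v(cons)+4=z, e(vowel)+1=f.

hvjzf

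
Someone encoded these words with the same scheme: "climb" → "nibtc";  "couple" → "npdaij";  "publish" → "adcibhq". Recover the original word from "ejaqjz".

nephew

c(2)→n(13) and l(11)→i(8) fit y≡11x+17 (mod 26); the inverse of 11 mod 26 is 19. This is an affine cipher: with a=0,…,z=25, each position x becomes (11x+17) mod 26.
Reversing it on ejaqjz: e(4)→19·(4−17)≡13=n; j(9)→19·(9−17)≡4=e; a(0)→19·(0−17)≡15=p; q(16)→19·(16−17)≡7=h; j(9)→19·(9−17)≡4=e; z(25)→19·(25−17)≡22=w (all mod 26).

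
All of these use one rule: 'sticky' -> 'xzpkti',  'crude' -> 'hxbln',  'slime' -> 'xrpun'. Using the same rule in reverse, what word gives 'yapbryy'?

tuition

In sticky: s→x is +5, t→z is +6, i→p is +7, c→k is +8 — the shift increases by 1 each position. The shift increases by 1 at each position, starting from +5: 5, 6, 7, ….
Reversing it on yapbryy: y−5=t, a−6=u, p−7=i, b−8=t, r−9=i, y−10=o, y−11=n.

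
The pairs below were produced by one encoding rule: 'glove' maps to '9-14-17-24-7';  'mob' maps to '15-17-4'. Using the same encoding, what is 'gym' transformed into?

g is letter #7 and maps to 9: an offset of 2. Letters become their 1-based position plus 2 (so a→3, b→4, …).
Applying it to gym: g=7→9, y=25→27, m=13→15.

9-27-15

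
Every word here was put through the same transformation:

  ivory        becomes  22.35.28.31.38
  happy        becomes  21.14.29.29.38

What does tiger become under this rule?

33.22.20.18.31

Letters become their 1-based position plus 13 (so a→14, b→15, …).
Applying it to tiger: t=20→33, i=9→22, g=7→20, e=5→18, r=18→31.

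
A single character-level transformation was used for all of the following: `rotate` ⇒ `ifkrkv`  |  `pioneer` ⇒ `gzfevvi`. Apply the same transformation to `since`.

jzetv

Each letter is shifted forward by 17 in the alphabet (a Caesar shift of +17).
Applying it to since: s+17=j, i+17=z, n+17=e, c+17=t, e+17=v.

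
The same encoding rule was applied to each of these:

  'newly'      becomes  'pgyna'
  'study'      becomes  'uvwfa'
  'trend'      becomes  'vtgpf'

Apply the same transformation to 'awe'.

cyg

Compare letters: n→p is +2, e→g is +2, w→y is +2 — a constant shift. Each letter is shifted forward by 2 in the alphabet (a Caesar shift of +2).
Applying it to awe: a+2=c, w+2=y, e+2=g.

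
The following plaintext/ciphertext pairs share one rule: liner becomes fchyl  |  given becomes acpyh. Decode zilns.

forty

This is a Caesar cipher with shift 20.
Decoding zilns: z−20=f, i−20=o, l−20=r, n−20=t, s−20=y.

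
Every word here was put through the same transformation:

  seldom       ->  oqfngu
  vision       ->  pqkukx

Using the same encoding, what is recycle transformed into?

Read the word backwards and shift each letter +2.
For recycle: reverse → elcycer; then shift: e+2=g, l+2=n, c+2=e, y+2=a, c+2=e, e+2=g, r+2=t.

gneaegt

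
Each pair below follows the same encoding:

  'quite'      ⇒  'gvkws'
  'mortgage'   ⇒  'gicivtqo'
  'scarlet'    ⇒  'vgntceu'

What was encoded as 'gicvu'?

stage

The output letters match the input read backwards, each shifted +2: quite reversed is etiuq. Read the word backwards and shift each letter +2.
Undoing it on gicvu: shift back: g−2=e, i−2=g, c−2=a, v−2=t, u−2=s → egats; then reverse → stage.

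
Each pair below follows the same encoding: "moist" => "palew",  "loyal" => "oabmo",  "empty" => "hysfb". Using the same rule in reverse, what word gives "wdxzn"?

Shifts by position in moist: pos 0: m→p (+3), pos 1: o→a (+12), pos 2: i→l (+3), pos 3: s→e (+12) — repeating every 2. The shifts repeat in a cycle of length 2: positions 0,1,… shift by +3, +12, then the pattern repeats.
Reversing it on wdxzn: w−3=t, d−12=r, x−3=u, z−12=n, n−3=k.

trunk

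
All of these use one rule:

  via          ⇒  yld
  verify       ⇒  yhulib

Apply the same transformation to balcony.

Each letter is shifted forward by 3 in the alphabet (a Caesar shift of +3).
Applying it to balcony: b+3=e, a+3=d, l+3=o, c+3=f, o+3=r, n+3=q, y+3=b.

edofrqb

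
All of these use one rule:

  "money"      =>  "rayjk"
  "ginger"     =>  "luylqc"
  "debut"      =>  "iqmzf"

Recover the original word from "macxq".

horse

A repeating key of period 3 is used — shifts +5, +12, +11 over and over.
Decoding macxq: m−5=h, a−12=o, c−11=r, x−5=s, q−12=e.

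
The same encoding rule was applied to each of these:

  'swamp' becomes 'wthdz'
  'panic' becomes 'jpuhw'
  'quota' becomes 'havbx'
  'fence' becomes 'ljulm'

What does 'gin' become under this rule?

upn

The output letters match the input read backwards, each shifted +7: swamp reversed is pmaws. Read the word backwards and shift each letter +7.
For gin: reverse → nig; then shift: n+7=u, i+7=p, g+7=n.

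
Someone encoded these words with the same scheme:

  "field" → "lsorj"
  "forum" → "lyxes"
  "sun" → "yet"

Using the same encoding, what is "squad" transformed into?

The rule splits by letter class: vowels +10, consonants +6.
On squad: s(cons)+6=y, q(cons)+6=w, u(vowel)+10=e, a(vowel)+10=k, d(cons)+6=j.

ywekj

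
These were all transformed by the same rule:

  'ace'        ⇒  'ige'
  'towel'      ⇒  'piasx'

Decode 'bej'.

The output letters match the input read backwards, each shifted +4: ace reversed is eca. Two steps: reverse the string, then apply a Caesar shift of +4.
Decoding bej: shift back: b−4=x, e−4=a, j−4=f → xaf; then reverse → fax.

fax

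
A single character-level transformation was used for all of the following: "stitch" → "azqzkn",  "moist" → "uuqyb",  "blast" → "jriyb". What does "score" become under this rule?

aiwxm

A repeating key of period 2 is used — shifts +8, +6 over and over.
Applying it to score: s+8=a, c+6=i, o+8=w, r+6=x, e+8=m.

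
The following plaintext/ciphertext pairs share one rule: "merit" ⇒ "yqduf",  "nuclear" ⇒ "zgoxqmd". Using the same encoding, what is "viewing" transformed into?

Compare letters: m→y is +12, e→q is +12, r→d is +12 — a constant shift. Every letter moves 12 places later in the alphabet, wrapping around z→a.
On viewing: v+12=h, i+12=u, e+12=q, w+12=i, i+12=u, n+12=z, g+12=s.

huqiuzs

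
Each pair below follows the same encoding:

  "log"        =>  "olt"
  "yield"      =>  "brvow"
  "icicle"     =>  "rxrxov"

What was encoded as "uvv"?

Each pair mirrors across the alphabet (l↔o, o↔l, g↔t): positions sum to 25. This is the alphabet-reversal cipher (Atbash): a becomes z, b becomes y, etc.
Undoing it on uvv: u↔f, v↔e, v↔e.

fee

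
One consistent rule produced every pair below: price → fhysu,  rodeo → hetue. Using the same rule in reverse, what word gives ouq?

Compare letters: p→f is +16, r→h is +16, i→y is +16 — a constant shift. It's a constant shift of +16 (ROT16).
Undoing it on ouq: o−16=y, u−16=e, q−16=a.

yea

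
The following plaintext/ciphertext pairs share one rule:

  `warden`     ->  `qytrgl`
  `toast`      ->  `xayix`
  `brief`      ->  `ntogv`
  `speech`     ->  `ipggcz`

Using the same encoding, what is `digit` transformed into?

w(22)→q(16) and a(0)→y(24) fit y≡15x+24 (mod 26); the inverse of 15 mod 26 is 7. This is an affine cipher: with a=0,…,z=25, each position x becomes (15x+24) mod 26.
For digit: d(3)→15·3+24≡17=r; i(8)→15·8+24≡14=o; g(6)→15·6+24≡10=k; i(8)→15·8+24≡14=o; t(19)→15·19+24≡23=x (all mod 26).

rokox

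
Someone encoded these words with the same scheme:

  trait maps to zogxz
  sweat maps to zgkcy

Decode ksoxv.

prime

Two steps: reverse the string, then apply a Caesar shift of +6.
Undoing it on ksoxv: shift back: k−6=e, s−6=m, o−6=i, x−6=r, v−6=p → emirp; then reverse → prime.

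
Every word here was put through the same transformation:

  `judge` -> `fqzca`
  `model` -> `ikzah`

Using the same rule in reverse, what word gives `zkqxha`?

Compare letters: j→f is +22, u→q is +22, d→z is +22 — a constant shift. This is a Caesar cipher with shift 22.
Reversing it on zkqxha: z−22=d, k−22=o, q−22=u, x−22=b, h−22=l, a−22=e.

double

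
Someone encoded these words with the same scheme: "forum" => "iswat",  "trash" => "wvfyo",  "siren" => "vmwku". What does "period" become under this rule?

siwovl

In forum: f→i is +3, o→s is +4, r→w is +5, u→a is +6 — the shift increases by 1 each position. Letter i (0-indexed) is shifted by i+3, so successive shifts are 3, 4, 5, ….
For period: p+3=s, e+4=i, r+5=w, i+6=o, o+7=v, d+8=l.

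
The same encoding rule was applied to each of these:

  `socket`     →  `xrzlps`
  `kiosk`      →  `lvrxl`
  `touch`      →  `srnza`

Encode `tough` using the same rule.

s(18)→x(23) and o(14)→r(17) fit y≡21x+9 (mod 26); the inverse of 21 mod 26 is 5. Treating letters as 0–25, the rule is x ↦ 21x + 9 (mod 26).
For tough: t(19)→21·19+9≡18=s; o(14)→21·14+9≡17=r; u(20)→21·20+9≡13=n; g(6)→21·6+9≡5=f; h(7)→21·7+9≡0=a (all mod 26).

srnfa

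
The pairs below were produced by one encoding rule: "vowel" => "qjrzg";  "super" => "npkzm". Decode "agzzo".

fleet

Compare letters: v→q is +21, o→j is +21, w→r is +21 — a constant shift. It's a constant shift of +21 (ROT21).
Decoding agzzo: a−21=f, g−21=l, z−21=e, z−21=e, o−21=t.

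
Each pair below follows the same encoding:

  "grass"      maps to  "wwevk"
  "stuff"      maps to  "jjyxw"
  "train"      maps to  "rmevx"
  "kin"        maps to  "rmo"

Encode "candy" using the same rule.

The word is reversed, then every letter is shifted forward by 4.
On candy: reverse → ydnac; then shift: y+4=c, d+4=h, n+4=r, a+4=e, c+4=g.

chreg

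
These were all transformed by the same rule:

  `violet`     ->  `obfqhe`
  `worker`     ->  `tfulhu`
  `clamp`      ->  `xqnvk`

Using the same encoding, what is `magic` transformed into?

Treating letters as 0–25, the rule is x ↦ 5x + 13 (mod 26).
For magic: m(12)→5·12+13≡21=v; a(0)→5·0+13≡13=n; g(6)→5·6+13≡17=r; i(8)→5·8+13≡1=b; c(2)→5·2+13≡23=x (all mod 26).

vnrbx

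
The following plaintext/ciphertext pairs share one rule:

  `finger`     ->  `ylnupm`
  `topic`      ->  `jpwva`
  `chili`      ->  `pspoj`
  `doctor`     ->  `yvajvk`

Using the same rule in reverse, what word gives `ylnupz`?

singer

The output letters match the input read backwards, each shifted +7: finger reversed is regnif. The word is reversed, then every letter is shifted forward by 7.
Undoing it on ylnupz: shift back: y−7=r, l−7=e, n−7=g, u−7=n, p−7=i, z−7=s → regnis; then reverse → singer.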